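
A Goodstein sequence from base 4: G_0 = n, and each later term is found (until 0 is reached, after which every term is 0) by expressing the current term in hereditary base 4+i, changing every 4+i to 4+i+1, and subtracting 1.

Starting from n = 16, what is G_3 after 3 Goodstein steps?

i=0: 16 = 4^2 (b=4); 4→5: 5^2 = 25; 25−1 = 24
i=1: 24 = 4·5 + 4 (b=5); 5→6: 4·6 + 4 = 28; 28−1 = 27
i=2: 27 = 4·6 + 3 (b=6); 6→7: 4·7 + 3 = 31; 31−1 = 30
i=3: 30 = 4·7 + 2 (b=7); 7→8: 4·8 + 2 = 34; 34−1 = 33

30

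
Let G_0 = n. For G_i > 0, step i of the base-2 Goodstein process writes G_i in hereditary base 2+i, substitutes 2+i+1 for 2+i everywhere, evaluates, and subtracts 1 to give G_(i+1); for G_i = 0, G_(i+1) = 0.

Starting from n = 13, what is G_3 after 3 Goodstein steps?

16092

G_0=13  [base 2] 2^(2 + 1) + 2^2 + 1  →[2↦3]→  3^(3 + 1) + 3^3 + 1 = 109  −1 ⇒ G_1=108
G_1=108  [base 3] 3^(3 + 1) + 3^3  →[3↦4]→  4^(4 + 1) + 4^4 = 1280  −1 ⇒ G_2=1279
G_2=1279  [base 4] 4^(4 + 1) + 3·4^3 + 3·4^2 + 3·4 + 3  →[4↦5]→  5^(5 + 1) + 3·5^3 + 3·5^2 + 3·5 + 3 = 16093  −1 ⇒ G_3=16092
G_3=16092  [base 5] 5^(5 + 1) + 3·5^3 + 3·5^2 + 3·5 + 2  →[5↦6]→  6^(6 + 1) + 3·6^3 + 3·6^2 + 3·6 + 2 = 280712  −1 ⇒ G_4=280711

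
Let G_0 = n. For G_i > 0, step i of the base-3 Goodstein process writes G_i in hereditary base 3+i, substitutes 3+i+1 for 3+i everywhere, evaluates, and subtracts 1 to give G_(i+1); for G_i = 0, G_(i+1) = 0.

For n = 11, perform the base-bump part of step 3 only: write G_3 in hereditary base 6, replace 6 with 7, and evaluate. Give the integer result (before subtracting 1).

40

G_0 = 11. HB_3(11) = 3^2 + 2. Bump = 18. G_1 = 17.
G_1 = 17. HB_4(17) = 4^2 + 1. Bump = 26. G_2 = 25.
G_2 = 25. HB_5(25) = 5^2. Bump = 36. G_3 = 35.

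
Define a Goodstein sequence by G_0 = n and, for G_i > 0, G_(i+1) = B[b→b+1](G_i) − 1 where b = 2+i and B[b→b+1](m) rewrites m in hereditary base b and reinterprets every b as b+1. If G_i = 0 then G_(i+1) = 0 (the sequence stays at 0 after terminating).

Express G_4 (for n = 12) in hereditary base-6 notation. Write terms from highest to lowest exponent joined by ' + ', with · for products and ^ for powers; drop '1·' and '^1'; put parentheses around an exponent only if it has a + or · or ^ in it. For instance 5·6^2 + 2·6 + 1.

6^(6 + 1) + 2·6^2 + 6 + 5

G_0=12  [base 2] 2^(2 + 1) + 2^2  →[2↦3]→  3^(3 + 1) + 3^3 = 108  −1 ⇒ G_1=107
G_1=107  [base 3] 3^(3 + 1) + 2·3^2 + 2·3 + 2  →[3↦4]→  4^(4 + 1) + 2·4^2 + 2·4 + 2 = 1066  −1 ⇒ G_2=1065
G_2=1065  [base 4] 4^(4 + 1) + 2·4^2 + 2·4 + 1  →[4↦5]→  5^(5 + 1) + 2·5^2 + 2·5 + 1 = 15686  −1 ⇒ G_3=15685
G_3=15685  [base 5] 5^(5 + 1) + 2·5^2 + 2·5  →[5↦6]→  6^(6 + 1) + 2·6^2 + 2·6 = 280020  −1 ⇒ G_4=280019
G_4=280019  [base 6] 6^(6 + 1) + 2·6^2 + 6 + 5  →[6↦7]→  7^(7 + 1) + 2·7^2 + 7 + 5 = 5764911  −1 ⇒ G_5=5764910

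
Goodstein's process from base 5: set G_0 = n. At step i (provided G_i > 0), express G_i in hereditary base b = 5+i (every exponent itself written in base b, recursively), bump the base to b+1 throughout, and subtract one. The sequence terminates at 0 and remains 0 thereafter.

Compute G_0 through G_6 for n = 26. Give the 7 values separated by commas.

base 5: 26 = 5^2 + 1; at 6: 6^2 + 1 = 37; next = 36
base 6: 36 = 6^2; at 7: 7^2 = 49; next = 48
base 7: 48 = 6·7 + 6; at 8: 6·8 + 6 = 54; next = 53
base 8: 53 = 6·8 + 5; at 9: 6·9 + 5 = 59; next = 58
base 9: 58 = 6·9 + 4; at 10: 6·10 + 4 = 64; next = 63
base 10: 63 = 6·10 + 3; at 11: 6·11 + 3 = 69; next = 68

26, 36, 48, 53, 58, 63, 68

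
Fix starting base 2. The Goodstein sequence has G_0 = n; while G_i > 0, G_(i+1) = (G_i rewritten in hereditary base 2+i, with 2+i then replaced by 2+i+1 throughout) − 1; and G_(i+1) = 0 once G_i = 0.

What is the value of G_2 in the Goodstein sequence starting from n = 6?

(0) 6|_2 = 2^2 + 2 ↦ 3^3 + 3|_3 = 30 ⇒ 29
(1) 29|_3 = 3^3 + 2 ↦ 4^4 + 2|_4 = 258 ⇒ 257
(2) 257|_4 = 4^4 + 1 ↦ 5^5 + 1|_5 = 3126 ⇒ 3125

257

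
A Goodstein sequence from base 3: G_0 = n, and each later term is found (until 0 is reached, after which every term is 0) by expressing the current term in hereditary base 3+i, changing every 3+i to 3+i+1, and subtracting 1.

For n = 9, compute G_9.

27

G_0 = 9. HB_3(9) = 3^2. Bump = 16. G_1 = 15.
G_1 = 15. HB_4(15) = 3·4 + 3. Bump = 18. G_2 = 17.
G_2 = 17. HB_5(17) = 3·5 + 2. Bump = 20. G_3 = 19.
G_3 = 19. HB_6(19) = 3·6 + 1. Bump = 22. G_4 = 21.
G_4 = 21. HB_7(21) = 3·7. Bump = 24. G_5 = 23.
G_5 = 23. HB_8(23) = 2·8 + 7. Bump = 25. G_6 = 24.
G_6 = 24. HB_9(24) = 2·9 + 6. Bump = 26. G_7 = 25.
G_7 = 25. HB_10(25) = 2·10 + 5. Bump = 27. G_8 = 26.
G_8 = 26. HB_11(26) = 2·11 + 4. Bump = 28. G_9 = 27.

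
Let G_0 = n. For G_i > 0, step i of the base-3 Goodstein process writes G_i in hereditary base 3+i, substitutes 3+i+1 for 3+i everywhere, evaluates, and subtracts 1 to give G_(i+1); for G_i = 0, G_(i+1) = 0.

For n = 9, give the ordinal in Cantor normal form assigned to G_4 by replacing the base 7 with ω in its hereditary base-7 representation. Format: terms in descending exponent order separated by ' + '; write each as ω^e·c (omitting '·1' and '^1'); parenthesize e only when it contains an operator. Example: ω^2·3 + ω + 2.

ω·3

base 3: 9 = 3^2; at 4: 4^2 = 16; next = 15
base 4: 15 = 3·4 + 3; at 5: 3·5 + 3 = 18; next = 17
base 5: 17 = 3·5 + 2; at 6: 3·6 + 2 = 20; next = 19
base 6: 19 = 3·6 + 1; at 7: 3·7 + 1 = 22; next = 21
base 7: 21 = 3·7; at 8: 3·8 = 24; next = 23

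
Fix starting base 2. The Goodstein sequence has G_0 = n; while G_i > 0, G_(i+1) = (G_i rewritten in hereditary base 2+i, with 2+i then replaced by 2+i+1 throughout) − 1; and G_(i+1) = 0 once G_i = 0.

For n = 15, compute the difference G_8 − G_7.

96553327495

base 2: 15 = 2^(2 + 1) + 2^2 + 2 + 1; at 3: 3^(3 + 1) + 3^3 + 3 + 1 = 112; next = 111
base 3: 111 = 3^(3 + 1) + 3^3 + 3; at 4: 4^(4 + 1) + 4^4 + 4 = 1284; next = 1283
base 4: 1283 = 4^(4 + 1) + 4^4 + 3; at 5: 5^(5 + 1) + 5^5 + 3 = 18753; next = 18752
base 5: 18752 = 5^(5 + 1) + 5^5 + 2; at 6: 6^(6 + 1) + 6^6 + 2 = 326594; next = 326593
base 6: 326593 = 6^(6 + 1) + 6^6 + 1; at 7: 7^(7 + 1) + 7^7 + 1 = 6588345; next = 6588344
base 7: 6588344 = 7^(7 + 1) + 7^7; at 8: 8^(8 + 1) + 8^8 = 150994944; next = 150994943
base 8: 150994943 = 8^(8 + 1) + 7·8^7 + 7·8^6 + 7·8^5 + 7·8^4 + 7·8^3 + 7·8^2 + 7·8 + 7; at 9: 9^(9 + 1) + 7·9^7 + 7·9^6 + 7·9^5 + 7·9^4 + 7·9^3 + 7·9^2 + 7·9 + 7 = 3524450281; next = 3524450280
base 9: 3524450280 = 9^(9 + 1) + 7·9^7 + 7·9^6 + 7·9^5 + 7·9^4 + 7·9^3 + 7·9^2 + 7·9 + 6; at 10: 10^(10 + 1) + 7·10^7 + 7·10^6 + 7·10^5 + 7·10^4 + 7·10^3 + 7·10^2 + 7·10 + 6 = 100077777776; next = 100077777775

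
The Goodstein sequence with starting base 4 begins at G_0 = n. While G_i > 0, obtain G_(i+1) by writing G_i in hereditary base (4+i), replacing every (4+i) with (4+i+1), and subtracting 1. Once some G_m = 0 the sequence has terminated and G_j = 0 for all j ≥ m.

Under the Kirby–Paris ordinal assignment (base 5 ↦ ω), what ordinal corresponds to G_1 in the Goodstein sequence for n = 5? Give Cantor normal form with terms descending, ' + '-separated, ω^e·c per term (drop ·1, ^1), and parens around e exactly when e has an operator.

(0) 5|_4 = 4 + 1 ↦ 5 + 1|_5 = 6 ⇒ 5
(1) 5|_5 = 5 ↦ 6|_6 = 6 ⇒ 5

ω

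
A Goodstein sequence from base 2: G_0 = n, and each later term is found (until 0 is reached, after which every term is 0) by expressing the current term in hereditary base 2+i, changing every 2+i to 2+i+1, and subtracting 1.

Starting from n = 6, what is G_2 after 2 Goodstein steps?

257

[0] 6 ≡ 2^2 + 2 (base 2). Lift 3: 30. −1: 29.
[1] 29 ≡ 3^3 + 2 (base 3). Lift 4: 258. −1: 257.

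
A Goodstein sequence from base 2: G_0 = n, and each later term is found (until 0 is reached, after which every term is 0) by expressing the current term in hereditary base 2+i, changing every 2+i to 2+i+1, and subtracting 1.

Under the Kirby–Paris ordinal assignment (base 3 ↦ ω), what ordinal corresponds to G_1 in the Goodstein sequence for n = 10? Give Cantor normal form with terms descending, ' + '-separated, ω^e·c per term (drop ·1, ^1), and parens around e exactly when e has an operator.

ω^(ω + 1) + 2

[0] 10 ≡ 2^(2 + 1) + 2 (base 2). Lift 3: 84. −1: 83.
[1] 83 ≡ 3^(3 + 1) + 2 (base 3). Lift 4: 1026. −1: 1025.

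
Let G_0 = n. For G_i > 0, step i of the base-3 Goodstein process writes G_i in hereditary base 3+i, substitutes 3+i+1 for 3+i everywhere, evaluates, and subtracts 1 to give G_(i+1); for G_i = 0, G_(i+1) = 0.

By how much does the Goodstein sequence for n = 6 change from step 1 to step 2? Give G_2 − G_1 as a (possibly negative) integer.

0

i=0: 6 = 2·3 (b=3); 3→4: 2·4 = 8; 8−1 = 7
i=1: 7 = 4 + 3 (b=4); 4→5: 5 + 3 = 8; 8−1 = 7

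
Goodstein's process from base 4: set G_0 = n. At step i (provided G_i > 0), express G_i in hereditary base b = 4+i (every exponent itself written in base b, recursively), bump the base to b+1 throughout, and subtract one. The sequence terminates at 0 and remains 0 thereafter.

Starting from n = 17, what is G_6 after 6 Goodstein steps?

i=0: 17 = 4^2 + 1 (b=4); 4→5: 5^2 + 1 = 26; 26−1 = 25
i=1: 25 = 5^2 (b=5); 5→6: 6^2 = 36; 36−1 = 35
i=2: 35 = 5·6 + 5 (b=6); 6→7: 5·7 + 5 = 40; 40−1 = 39
i=3: 39 = 5·7 + 4 (b=7); 7→8: 5·8 + 4 = 44; 44−1 = 43
i=4: 43 = 5·8 + 3 (b=8); 8→9: 5·9 + 3 = 48; 48−1 = 47
i=5: 47 = 5·9 + 2 (b=9); 9→10: 5·10 + 2 = 52; 52−1 = 51

51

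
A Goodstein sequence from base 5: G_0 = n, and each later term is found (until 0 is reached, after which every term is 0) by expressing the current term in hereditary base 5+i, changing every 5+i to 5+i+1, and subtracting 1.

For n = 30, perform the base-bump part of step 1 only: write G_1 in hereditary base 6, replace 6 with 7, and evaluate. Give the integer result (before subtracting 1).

step 0: 30 = 5^2 + 5; sub 6 for 5: 6^2 + 6; = 42; G_1 = 42−1 = 41
step 1: 41 = 6^2 + 5; sub 7 for 6: 7^2 + 5; = 54; G_2 = 54−1 = 53

54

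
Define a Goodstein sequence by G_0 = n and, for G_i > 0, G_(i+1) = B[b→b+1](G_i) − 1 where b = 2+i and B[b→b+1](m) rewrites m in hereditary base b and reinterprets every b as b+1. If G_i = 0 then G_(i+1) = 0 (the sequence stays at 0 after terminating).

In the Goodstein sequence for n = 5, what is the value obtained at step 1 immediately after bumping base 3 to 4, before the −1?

G_0=5  [base 2] 2^2 + 1  →[2↦3]→  3^3 + 1 = 28  −1 ⇒ G_1=27
G_1=27  [base 3] 3^3  →[3↦4]→  4^4 = 256  −1 ⇒ G_2=255

256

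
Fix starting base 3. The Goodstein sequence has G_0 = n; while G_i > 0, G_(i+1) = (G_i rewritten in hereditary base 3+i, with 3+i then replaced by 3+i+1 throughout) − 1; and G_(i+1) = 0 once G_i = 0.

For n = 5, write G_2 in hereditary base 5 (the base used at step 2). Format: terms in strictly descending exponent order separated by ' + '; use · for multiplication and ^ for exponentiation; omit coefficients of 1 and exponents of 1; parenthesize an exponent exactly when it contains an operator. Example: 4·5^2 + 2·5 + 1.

5

5 —HB3→ 3 + 2 —bump→ 4 + 2 = 6 —(−1)→ 5
5 —HB4→ 4 + 1 —bump→ 5 + 1 = 6 —(−1)→ 5
5 —HB5→ 5 —bump→ 6 = 6 —(−1)→ 5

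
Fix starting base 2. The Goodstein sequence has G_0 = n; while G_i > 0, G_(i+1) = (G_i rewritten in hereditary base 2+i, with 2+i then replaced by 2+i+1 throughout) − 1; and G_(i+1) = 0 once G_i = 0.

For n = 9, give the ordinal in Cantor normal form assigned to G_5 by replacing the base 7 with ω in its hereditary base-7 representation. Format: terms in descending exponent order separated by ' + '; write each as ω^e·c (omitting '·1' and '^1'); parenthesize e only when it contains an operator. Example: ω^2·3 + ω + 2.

step 0: 9 = 2^(2 + 1) + 1; sub 3 for 2: 3^(3 + 1) + 1; = 82; G_1 = 82−1 = 81
step 1: 81 = 3^(3 + 1); sub 4 for 3: 4^(4 + 1); = 1024; G_2 = 1024−1 = 1023
step 2: 1023 = 3·4^4 + 3·4^3 + 3·4^2 + 3·4 + 3; sub 5 for 4: 3·5^5 + 3·5^3 + 3·5^2 + 3·5 + 3; = 9843; G_3 = 9843−1 = 9842
step 3: 9842 = 3·5^5 + 3·5^3 + 3·5^2 + 3·5 + 2; sub 6 for 5: 3·6^6 + 3·6^3 + 3·6^2 + 3·6 + 2; = 140744; G_4 = 140744−1 = 140743
step 4: 140743 = 3·6^6 + 3·6^3 + 3·6^2 + 3·6 + 1; sub 7 for 6: 3·7^7 + 3·7^3 + 3·7^2 + 3·7 + 1; = 2471827; G_5 = 2471827−1 = 2471826
step 5: 2471826 = 3·7^7 + 3·7^3 + 3·7^2 + 3·7; sub 8 for 7: 3·8^8 + 3·8^3 + 3·8^2 + 3·8; = 50333400; G_6 = 50333400−1 = 50333399

ω^ω·3 + ω^3·3 + ω^2·3 + ω·3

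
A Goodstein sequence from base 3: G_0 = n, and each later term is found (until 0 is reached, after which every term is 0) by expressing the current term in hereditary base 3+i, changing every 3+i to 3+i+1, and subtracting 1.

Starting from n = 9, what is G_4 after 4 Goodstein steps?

G_0=9  [base 3] 3^2  →[3↦4]→  4^2 = 16  −1 ⇒ G_1=15
G_1=15  [base 4] 3·4 + 3  →[4↦5]→  3·5 + 3 = 18  −1 ⇒ G_2=17
G_2=17  [base 5] 3·5 + 2  →[5↦6]→  3·6 + 2 = 20  −1 ⇒ G_3=19
G_3=19  [base 6] 3·6 + 1  →[6↦7]→  3·7 + 1 = 22  −1 ⇒ G_4=21
G_4=21  [base 7] 3·7  →[7↦8]→  3·8 = 24  −1 ⇒ G_5=23

21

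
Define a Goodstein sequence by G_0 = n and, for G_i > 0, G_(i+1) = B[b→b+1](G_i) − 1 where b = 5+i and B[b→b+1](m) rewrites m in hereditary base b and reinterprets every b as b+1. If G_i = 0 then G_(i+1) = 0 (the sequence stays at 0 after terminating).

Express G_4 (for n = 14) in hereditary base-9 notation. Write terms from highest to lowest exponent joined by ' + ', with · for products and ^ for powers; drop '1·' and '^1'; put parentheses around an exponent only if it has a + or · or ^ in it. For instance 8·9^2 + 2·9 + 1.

(0) 14|_5 = 2·5 + 4 ↦ 2·6 + 4|_6 = 16 ⇒ 15
(1) 15|_6 = 2·6 + 3 ↦ 2·7 + 3|_7 = 17 ⇒ 16
(2) 16|_7 = 2·7 + 2 ↦ 2·8 + 2|_8 = 18 ⇒ 17
(3) 17|_8 = 2·8 + 1 ↦ 2·9 + 1|_9 = 19 ⇒ 18

2·9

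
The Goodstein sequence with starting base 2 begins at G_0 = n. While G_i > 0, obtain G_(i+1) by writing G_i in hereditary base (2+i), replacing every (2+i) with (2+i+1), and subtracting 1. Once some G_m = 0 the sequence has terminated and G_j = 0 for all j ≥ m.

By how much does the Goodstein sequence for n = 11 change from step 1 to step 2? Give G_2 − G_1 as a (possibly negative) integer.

943

G_0=11  [base 2] 2^(2 + 1) + 2 + 1  →[2↦3]→  3^(3 + 1) + 3 + 1 = 85  −1 ⇒ G_1=84
G_1=84  [base 3] 3^(3 + 1) + 3  →[3↦4]→  4^(4 + 1) + 4 = 1028  −1 ⇒ G_2=1027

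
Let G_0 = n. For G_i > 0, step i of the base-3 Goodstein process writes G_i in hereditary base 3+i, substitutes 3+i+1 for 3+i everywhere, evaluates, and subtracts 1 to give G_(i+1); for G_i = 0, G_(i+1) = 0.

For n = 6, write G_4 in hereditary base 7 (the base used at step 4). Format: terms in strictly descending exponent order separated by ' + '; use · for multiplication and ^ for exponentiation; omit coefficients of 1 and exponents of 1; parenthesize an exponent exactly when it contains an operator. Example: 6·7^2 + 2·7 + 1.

(0) 6|_3 = 2·3 ↦ 2·4|_4 = 8 ⇒ 7
(1) 7|_4 = 4 + 3 ↦ 5 + 3|_5 = 8 ⇒ 7
(2) 7|_5 = 5 + 2 ↦ 6 + 2|_6 = 8 ⇒ 7
(3) 7|_6 = 6 + 1 ↦ 7 + 1|_7 = 8 ⇒ 7
(4) 7|_7 = 7 ↦ 8|_8 = 8 ⇒ 7

7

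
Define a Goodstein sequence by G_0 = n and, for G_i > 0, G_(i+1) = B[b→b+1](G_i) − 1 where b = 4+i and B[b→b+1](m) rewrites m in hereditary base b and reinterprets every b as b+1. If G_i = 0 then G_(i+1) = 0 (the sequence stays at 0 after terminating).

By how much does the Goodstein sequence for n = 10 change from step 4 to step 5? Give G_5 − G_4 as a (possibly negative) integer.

0

(0) 10|_4 = 2·4 + 2 ↦ 2·5 + 2|_5 = 12 ⇒ 11
(1) 11|_5 = 2·5 + 1 ↦ 2·6 + 1|_6 = 13 ⇒ 12
(2) 12|_6 = 2·6 ↦ 2·7|_7 = 14 ⇒ 13
(3) 13|_7 = 7 + 6 ↦ 8 + 6|_8 = 14 ⇒ 13
(4) 13|_8 = 8 + 5 ↦ 9 + 5|_9 = 14 ⇒ 13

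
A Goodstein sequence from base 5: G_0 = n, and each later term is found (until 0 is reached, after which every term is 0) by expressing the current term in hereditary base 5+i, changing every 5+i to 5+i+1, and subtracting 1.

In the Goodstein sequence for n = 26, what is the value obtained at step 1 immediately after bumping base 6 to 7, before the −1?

49

26 —HB5→ 5^2 + 1 —bump→ 6^2 + 1 = 37 —(−1)→ 36
36 —HB6→ 6^2 —bump→ 7^2 = 49 —(−1)→ 48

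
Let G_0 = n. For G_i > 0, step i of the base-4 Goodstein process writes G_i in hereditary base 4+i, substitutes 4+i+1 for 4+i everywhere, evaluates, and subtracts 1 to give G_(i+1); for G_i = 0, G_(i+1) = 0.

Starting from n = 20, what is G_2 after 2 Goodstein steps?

39

step 0: 20 = 4^2 + 4; sub 5 for 4: 5^2 + 5; = 30; G_1 = 30−1 = 29
step 1: 29 = 5^2 + 4; sub 6 for 5: 6^2 + 4; = 40; G_2 = 40−1 = 39
step 2: 39 = 6^2 + 3; sub 7 for 6: 7^2 + 3; = 52; G_3 = 52−1 = 51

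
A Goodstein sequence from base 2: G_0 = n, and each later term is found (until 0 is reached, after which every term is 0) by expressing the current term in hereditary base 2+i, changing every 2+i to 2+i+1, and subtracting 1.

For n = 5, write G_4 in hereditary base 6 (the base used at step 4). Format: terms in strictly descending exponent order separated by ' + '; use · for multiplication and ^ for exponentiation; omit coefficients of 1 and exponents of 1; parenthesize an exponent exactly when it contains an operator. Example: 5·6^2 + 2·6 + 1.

3·6^3 + 3·6^2 + 3·6 + 1

G_0=5  [base 2] 2^2 + 1  →[2↦3]→  3^3 + 1 = 28  −1 ⇒ G_1=27
G_1=27  [base 3] 3^3  →[3↦4]→  4^4 = 256  −1 ⇒ G_2=255
G_2=255  [base 4] 3·4^3 + 3·4^2 + 3·4 + 3  →[4↦5]→  3·5^3 + 3·5^2 + 3·5 + 3 = 468  −1 ⇒ G_3=467
G_3=467  [base 5] 3·5^3 + 3·5^2 + 3·5 + 2  →[5↦6]→  3·6^3 + 3·6^2 + 3·6 + 2 = 776  −1 ⇒ G_4=775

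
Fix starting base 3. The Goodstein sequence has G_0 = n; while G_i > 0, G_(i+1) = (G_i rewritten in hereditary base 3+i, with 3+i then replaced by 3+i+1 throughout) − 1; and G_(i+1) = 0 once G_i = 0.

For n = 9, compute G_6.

24

G_0 = 9. HB_3(9) = 3^2. Bump = 16. G_1 = 15.
G_1 = 15. HB_4(15) = 3·4 + 3. Bump = 18. G_2 = 17.
G_2 = 17. HB_5(17) = 3·5 + 2. Bump = 20. G_3 = 19.
G_3 = 19. HB_6(19) = 3·6 + 1. Bump = 22. G_4 = 21.
G_4 = 21. HB_7(21) = 3·7. Bump = 24. G_5 = 23.
G_5 = 23. HB_8(23) = 2·8 + 7. Bump = 25. G_6 = 24.
G_6 = 24. HB_9(24) = 2·9 + 6. Bump = 26. G_7 = 25.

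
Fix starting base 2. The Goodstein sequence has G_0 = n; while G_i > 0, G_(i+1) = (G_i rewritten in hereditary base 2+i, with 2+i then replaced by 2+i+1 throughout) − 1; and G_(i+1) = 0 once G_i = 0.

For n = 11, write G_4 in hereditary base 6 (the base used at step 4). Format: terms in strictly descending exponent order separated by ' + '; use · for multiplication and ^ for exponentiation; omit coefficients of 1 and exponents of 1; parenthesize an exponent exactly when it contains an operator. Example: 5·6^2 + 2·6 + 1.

6^(6 + 1) + 1

step 0: 11 = 2^(2 + 1) + 2 + 1; sub 3 for 2: 3^(3 + 1) + 3 + 1; = 85; G_1 = 85−1 = 84
step 1: 84 = 3^(3 + 1) + 3; sub 4 for 3: 4^(4 + 1) + 4; = 1028; G_2 = 1028−1 = 1027
step 2: 1027 = 4^(4 + 1) + 3; sub 5 for 4: 5^(5 + 1) + 3; = 15628; G_3 = 15628−1 = 15627
step 3: 15627 = 5^(5 + 1) + 2; sub 6 for 5: 6^(6 + 1) + 2; = 279938; G_4 = 279938−1 = 279937
step 4: 279937 = 6^(6 + 1) + 1; sub 7 for 6: 7^(7 + 1) + 1; = 5764802; G_5 = 5764802−1 = 5764801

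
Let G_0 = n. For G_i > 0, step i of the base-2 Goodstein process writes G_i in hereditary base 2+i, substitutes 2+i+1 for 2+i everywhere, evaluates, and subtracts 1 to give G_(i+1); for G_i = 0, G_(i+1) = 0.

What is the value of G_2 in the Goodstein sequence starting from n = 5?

5 —HB2→ 2^2 + 1 —bump→ 3^3 + 1 = 28 —(−1)→ 27
27 —HB3→ 3^3 —bump→ 4^4 = 256 —(−1)→ 255
255 —HB4→ 3·4^3 + 3·4^2 + 3·4 + 3 —bump→ 3·5^3 + 3·5^2 + 3·5 + 3 = 468 —(−1)→ 467

255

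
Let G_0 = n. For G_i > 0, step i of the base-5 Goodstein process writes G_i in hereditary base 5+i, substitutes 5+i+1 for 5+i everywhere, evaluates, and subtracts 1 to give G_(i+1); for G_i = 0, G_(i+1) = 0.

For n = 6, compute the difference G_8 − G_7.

base 5: 6 = 5 + 1; at 6: 6 + 1 = 7; next = 6
base 6: 6 = 6; at 7: 7 = 7; next = 6
base 7: 6 = 6; at 8: 6 = 6; next = 5
base 8: 5 = 5; at 9: 5 = 5; next = 4
base 9: 4 = 4; at 10: 4 = 4; next = 3
base 10: 3 = 3; at 11: 3 = 3; next = 2
base 11: 2 = 2; at 12: 2 = 2; next = 1
base 12: 1 = 1; at 13: 1 = 1; next = 0

-1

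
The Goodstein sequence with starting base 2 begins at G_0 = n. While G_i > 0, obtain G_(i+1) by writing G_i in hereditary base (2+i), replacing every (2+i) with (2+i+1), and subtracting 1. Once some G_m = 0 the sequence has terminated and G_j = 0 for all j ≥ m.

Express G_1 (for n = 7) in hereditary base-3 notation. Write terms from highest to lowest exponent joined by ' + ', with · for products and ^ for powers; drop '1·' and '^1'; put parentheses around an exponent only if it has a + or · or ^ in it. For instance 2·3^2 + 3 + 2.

3^3 + 3

(0) 7|_2 = 2^2 + 2 + 1 ↦ 3^3 + 3 + 1|_3 = 31 ⇒ 30
(1) 30|_3 = 3^3 + 3 ↦ 4^4 + 4|_4 = 260 ⇒ 259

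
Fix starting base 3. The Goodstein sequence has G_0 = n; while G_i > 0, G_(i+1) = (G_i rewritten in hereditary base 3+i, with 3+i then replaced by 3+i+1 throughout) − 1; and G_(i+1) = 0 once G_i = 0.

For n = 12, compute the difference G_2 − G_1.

8

step 0: 12 = 3^2 + 3; sub 4 for 3: 4^2 + 4; = 20; G_1 = 20−1 = 19
step 1: 19 = 4^2 + 3; sub 5 for 4: 5^2 + 3; = 28; G_2 = 28−1 = 27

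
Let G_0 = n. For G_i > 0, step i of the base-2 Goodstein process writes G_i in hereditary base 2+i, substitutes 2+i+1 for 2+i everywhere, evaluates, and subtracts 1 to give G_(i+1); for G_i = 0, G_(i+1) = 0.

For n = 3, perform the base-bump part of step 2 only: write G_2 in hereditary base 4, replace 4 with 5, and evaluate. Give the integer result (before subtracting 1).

3

step 0: 3 = 2 + 1; sub 3 for 2: 3 + 1; = 4; G_1 = 4−1 = 3
step 1: 3 = 3; sub 4 for 3: 4; = 4; G_2 = 4−1 = 3
step 2: 3 = 3; sub 5 for 4: 3; = 3; G_3 = 3−1 = 2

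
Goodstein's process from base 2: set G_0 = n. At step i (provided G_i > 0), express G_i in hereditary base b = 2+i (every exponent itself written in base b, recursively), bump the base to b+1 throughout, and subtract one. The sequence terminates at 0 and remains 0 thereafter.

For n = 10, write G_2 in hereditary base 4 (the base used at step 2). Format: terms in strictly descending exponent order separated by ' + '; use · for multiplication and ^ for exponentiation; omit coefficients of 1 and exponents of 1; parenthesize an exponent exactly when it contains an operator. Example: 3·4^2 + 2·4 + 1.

4^(4 + 1) + 1

10 —HB2→ 2^(2 + 1) + 2 —bump→ 3^(3 + 1) + 3 = 84 —(−1)→ 83
83 —HB3→ 3^(3 + 1) + 2 —bump→ 4^(4 + 1) + 2 = 1026 —(−1)→ 1025
1025 —HB4→ 4^(4 + 1) + 1 —bump→ 5^(5 + 1) + 1 = 15626 —(−1)→ 15625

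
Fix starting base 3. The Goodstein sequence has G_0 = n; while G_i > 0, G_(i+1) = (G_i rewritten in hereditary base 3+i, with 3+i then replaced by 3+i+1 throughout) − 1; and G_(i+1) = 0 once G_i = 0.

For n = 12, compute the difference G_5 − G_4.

14

[0] 12 ≡ 3^2 + 3 (base 3). Lift 4: 20. −1: 19.
[1] 19 ≡ 4^2 + 3 (base 4). Lift 5: 28. −1: 27.
[2] 27 ≡ 5^2 + 2 (base 5). Lift 6: 38. −1: 37.
[3] 37 ≡ 6^2 + 1 (base 6). Lift 7: 50. −1: 49.
[4] 49 ≡ 7^2 (base 7). Lift 8: 64. −1: 63.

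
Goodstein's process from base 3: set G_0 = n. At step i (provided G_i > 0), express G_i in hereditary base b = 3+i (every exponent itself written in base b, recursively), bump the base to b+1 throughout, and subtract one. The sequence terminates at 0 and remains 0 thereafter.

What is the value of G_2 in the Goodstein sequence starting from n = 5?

5

[0] 5 ≡ 3 + 2 (base 3). Lift 4: 6. −1: 5.
[1] 5 ≡ 4 + 1 (base 4). Lift 5: 6. −1: 5.
[2] 5 ≡ 5 (base 5). Lift 6: 6. −1: 5.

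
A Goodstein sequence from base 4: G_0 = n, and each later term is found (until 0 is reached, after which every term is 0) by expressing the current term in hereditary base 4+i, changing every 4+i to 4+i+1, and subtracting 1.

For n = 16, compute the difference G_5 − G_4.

(0) 16|_4 = 4^2 ↦ 5^2|_5 = 25 ⇒ 24
(1) 24|_5 = 4·5 + 4 ↦ 4·6 + 4|_6 = 28 ⇒ 27
(2) 27|_6 = 4·6 + 3 ↦ 4·7 + 3|_7 = 31 ⇒ 30
(3) 30|_7 = 4·7 + 2 ↦ 4·8 + 2|_8 = 34 ⇒ 33
(4) 33|_8 = 4·8 + 1 ↦ 4·9 + 1|_9 = 37 ⇒ 36

3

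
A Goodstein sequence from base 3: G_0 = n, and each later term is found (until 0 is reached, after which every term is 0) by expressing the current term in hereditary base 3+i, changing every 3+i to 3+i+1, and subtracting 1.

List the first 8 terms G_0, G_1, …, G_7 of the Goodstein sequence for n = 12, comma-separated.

i=0: 12 = 3^2 + 3 (b=3); 3→4: 4^2 + 4 = 20; 20−1 = 19
i=1: 19 = 4^2 + 3 (b=4); 4→5: 5^2 + 3 = 28; 28−1 = 27
i=2: 27 = 5^2 + 2 (b=5); 5→6: 6^2 + 2 = 38; 38−1 = 37
i=3: 37 = 6^2 + 1 (b=6); 6→7: 7^2 + 1 = 50; 50−1 = 49
i=4: 49 = 7^2 (b=7); 7→8: 8^2 = 64; 64−1 = 63
i=5: 63 = 7·8 + 7 (b=8); 8→9: 7·9 + 7 = 70; 70−1 = 69
i=6: 69 = 7·9 + 6 (b=9); 9→10: 7·10 + 6 = 76; 76−1 = 75

12, 19, 27, 37, 49, 63, 69, 75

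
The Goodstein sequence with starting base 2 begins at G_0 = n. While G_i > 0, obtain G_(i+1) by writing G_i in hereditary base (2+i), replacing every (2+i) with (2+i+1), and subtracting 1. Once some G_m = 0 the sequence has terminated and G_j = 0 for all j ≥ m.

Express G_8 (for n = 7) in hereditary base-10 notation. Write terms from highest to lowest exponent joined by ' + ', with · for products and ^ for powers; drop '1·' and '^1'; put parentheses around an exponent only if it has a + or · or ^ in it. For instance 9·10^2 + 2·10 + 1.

7·10^7 + 7·10^6 + 7·10^5 + 7·10^4 + 7·10^3 + 7·10^2 + 7·10 + 5

(0) 7|_2 = 2^2 + 2 + 1 ↦ 3^3 + 3 + 1|_3 = 31 ⇒ 30
(1) 30|_3 = 3^3 + 3 ↦ 4^4 + 4|_4 = 260 ⇒ 259
(2) 259|_4 = 4^4 + 3 ↦ 5^5 + 3|_5 = 3128 ⇒ 3127
(3) 3127|_5 = 5^5 + 2 ↦ 6^6 + 2|_6 = 46658 ⇒ 46657
(4) 46657|_6 = 6^6 + 1 ↦ 7^7 + 1|_7 = 823544 ⇒ 823543
(5) 823543|_7 = 7^7 ↦ 8^8|_8 = 16777216 ⇒ 16777215
(6) 16777215|_8 = 7·8^7 + 7·8^6 + 7·8^5 + 7·8^4 + 7·8^3 + 7·8^2 + 7·8 + 7 ↦ 7·9^7 + 7·9^6 + 7·9^5 + 7·9^4 + 7·9^3 + 7·9^2 + 7·9 + 7|_9 = 37665880 ⇒ 37665879
(7) 37665879|_9 = 7·9^7 + 7·9^6 + 7·9^5 + 7·9^4 + 7·9^3 + 7·9^2 + 7·9 + 6 ↦ 7·10^7 + 7·10^6 + 7·10^5 + 7·10^4 + 7·10^3 + 7·10^2 + 7·10 + 6|_10 = 77777776 ⇒ 77777775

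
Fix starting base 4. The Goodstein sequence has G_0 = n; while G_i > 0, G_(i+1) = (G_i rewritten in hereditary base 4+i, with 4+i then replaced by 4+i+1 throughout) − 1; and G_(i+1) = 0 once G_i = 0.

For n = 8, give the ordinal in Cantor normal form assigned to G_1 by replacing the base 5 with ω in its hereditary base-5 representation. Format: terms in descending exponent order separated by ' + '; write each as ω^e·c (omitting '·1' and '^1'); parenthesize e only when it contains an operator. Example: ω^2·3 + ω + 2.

ω + 4

G_0 = 8. HB_4(8) = 2·4. Bump = 10. G_1 = 9.
G_1 = 9. HB_5(9) = 5 + 4. Bump = 10. G_2 = 9.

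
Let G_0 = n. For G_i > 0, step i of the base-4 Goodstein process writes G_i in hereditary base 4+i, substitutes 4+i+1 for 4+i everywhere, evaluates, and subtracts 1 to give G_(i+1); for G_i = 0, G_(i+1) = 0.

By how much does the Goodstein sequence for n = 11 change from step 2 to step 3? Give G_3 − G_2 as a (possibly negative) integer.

1

i=0: 11 = 2·4 + 3 (b=4); 4→5: 2·5 + 3 = 13; 13−1 = 12
i=1: 12 = 2·5 + 2 (b=5); 5→6: 2·6 + 2 = 14; 14−1 = 13
i=2: 13 = 2·6 + 1 (b=6); 6→7: 2·7 + 1 = 15; 15−1 = 14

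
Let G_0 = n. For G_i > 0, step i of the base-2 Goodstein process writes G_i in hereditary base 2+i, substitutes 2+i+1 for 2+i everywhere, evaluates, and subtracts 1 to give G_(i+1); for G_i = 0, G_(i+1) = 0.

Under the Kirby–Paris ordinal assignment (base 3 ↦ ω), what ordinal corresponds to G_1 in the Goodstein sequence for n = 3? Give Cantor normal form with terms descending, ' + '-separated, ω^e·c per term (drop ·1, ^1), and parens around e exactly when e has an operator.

ω

step 0: 3 = 2 + 1; sub 3 for 2: 3 + 1; = 4; G_1 = 4−1 = 3
step 1: 3 = 3; sub 4 for 3: 4; = 4; G_2 = 4−1 = 3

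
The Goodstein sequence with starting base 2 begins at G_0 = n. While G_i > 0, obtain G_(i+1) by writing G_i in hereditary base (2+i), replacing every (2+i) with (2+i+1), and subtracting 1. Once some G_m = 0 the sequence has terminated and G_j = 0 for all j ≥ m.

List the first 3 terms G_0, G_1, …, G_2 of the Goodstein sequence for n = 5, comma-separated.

5, 27, 255

step 0: 5 = 2^2 + 1; sub 3 for 2: 3^3 + 1; = 28; G_1 = 28−1 = 27
step 1: 27 = 3^3; sub 4 for 3: 4^4; = 256; G_2 = 256−1 = 255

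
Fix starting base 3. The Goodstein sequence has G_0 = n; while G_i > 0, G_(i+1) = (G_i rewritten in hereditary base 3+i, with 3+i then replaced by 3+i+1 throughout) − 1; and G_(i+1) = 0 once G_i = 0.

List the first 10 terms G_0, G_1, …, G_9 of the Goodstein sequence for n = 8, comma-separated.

G_0=8  [base 3] 2·3 + 2  →[3↦4]→  2·4 + 2 = 10  −1 ⇒ G_1=9
G_1=9  [base 4] 2·4 + 1  →[4↦5]→  2·5 + 1 = 11  −1 ⇒ G_2=10
G_2=10  [base 5] 2·5  →[5↦6]→  2·6 = 12  −1 ⇒ G_3=11
G_3=11  [base 6] 6 + 5  →[6↦7]→  7 + 5 = 12  −1 ⇒ G_4=11
G_4=11  [base 7] 7 + 4  →[7↦8]→  8 + 4 = 12  −1 ⇒ G_5=11
G_5=11  [base 8] 8 + 3  →[8↦9]→  9 + 3 = 12  −1 ⇒ G_6=11
G_6=11  [base 9] 9 + 2  →[9↦10]→  10 + 2 = 12  −1 ⇒ G_7=11
G_7=11  [base 10] 10 + 1  →[10↦11]→  11 + 1 = 12  −1 ⇒ G_8=11
G_8=11  [base 11] 11  →[11↦12]→  12 = 12  −1 ⇒ G_9=11

8, 9, 10, 11, 11, 11, 11, 11, 11, 11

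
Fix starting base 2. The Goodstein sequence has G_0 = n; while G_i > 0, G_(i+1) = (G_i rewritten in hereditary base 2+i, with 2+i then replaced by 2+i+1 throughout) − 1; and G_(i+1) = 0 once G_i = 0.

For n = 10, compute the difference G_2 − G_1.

(0) 10|_2 = 2^(2 + 1) + 2 ↦ 3^(3 + 1) + 3|_3 = 84 ⇒ 83
(1) 83|_3 = 3^(3 + 1) + 2 ↦ 4^(4 + 1) + 2|_4 = 1026 ⇒ 1025

942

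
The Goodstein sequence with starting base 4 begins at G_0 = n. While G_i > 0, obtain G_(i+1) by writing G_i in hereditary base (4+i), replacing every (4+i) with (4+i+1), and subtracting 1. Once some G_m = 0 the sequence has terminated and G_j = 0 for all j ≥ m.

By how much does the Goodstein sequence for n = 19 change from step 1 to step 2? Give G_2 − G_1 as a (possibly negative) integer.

(0) 19|_4 = 4^2 + 3 ↦ 5^2 + 3|_5 = 28 ⇒ 27
(1) 27|_5 = 5^2 + 2 ↦ 6^2 + 2|_6 = 38 ⇒ 37

10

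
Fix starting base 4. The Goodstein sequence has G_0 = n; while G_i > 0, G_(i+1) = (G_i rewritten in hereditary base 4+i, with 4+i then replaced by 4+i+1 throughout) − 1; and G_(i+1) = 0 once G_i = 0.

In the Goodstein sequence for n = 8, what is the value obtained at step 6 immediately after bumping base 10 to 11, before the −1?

i=0: 8 = 2·4 (b=4); 4→5: 2·5 = 10; 10−1 = 9
i=1: 9 = 5 + 4 (b=5); 5→6: 6 + 4 = 10; 10−1 = 9
i=2: 9 = 6 + 3 (b=6); 6→7: 7 + 3 = 10; 10−1 = 9
i=3: 9 = 7 + 2 (b=7); 7→8: 8 + 2 = 10; 10−1 = 9
i=4: 9 = 8 + 1 (b=8); 8→9: 9 + 1 = 10; 10−1 = 9
i=5: 9 = 9 (b=9); 9→10: 10 = 10; 10−1 = 9
i=6: 9 = 9 (b=10); 10→11: 9 = 9; 9−1 = 8

9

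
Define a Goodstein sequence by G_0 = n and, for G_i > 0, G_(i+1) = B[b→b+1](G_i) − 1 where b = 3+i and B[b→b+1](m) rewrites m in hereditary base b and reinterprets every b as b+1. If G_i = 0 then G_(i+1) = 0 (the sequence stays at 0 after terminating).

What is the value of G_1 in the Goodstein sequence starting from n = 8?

9

base 3: 8 = 2·3 + 2; at 4: 2·4 + 2 = 10; next = 9
base 4: 9 = 2·4 + 1; at 5: 2·5 + 1 = 11; next = 10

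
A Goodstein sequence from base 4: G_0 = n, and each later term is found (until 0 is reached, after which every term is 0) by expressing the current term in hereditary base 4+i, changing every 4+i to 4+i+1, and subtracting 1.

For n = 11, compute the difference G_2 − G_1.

1

G_0 = 11. HB_4(11) = 2·4 + 3. Bump = 13. G_1 = 12.
G_1 = 12. HB_5(12) = 2·5 + 2. Bump = 14. G_2 = 13.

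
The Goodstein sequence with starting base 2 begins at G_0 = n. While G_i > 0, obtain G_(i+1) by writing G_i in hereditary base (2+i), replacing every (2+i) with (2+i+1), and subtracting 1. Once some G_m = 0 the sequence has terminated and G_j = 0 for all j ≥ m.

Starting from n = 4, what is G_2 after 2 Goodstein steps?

41

(0) 4|_2 = 2^2 ↦ 3^3|_3 = 27 ⇒ 26
(1) 26|_3 = 2·3^2 + 2·3 + 2 ↦ 2·4^2 + 2·4 + 2|_4 = 42 ⇒ 41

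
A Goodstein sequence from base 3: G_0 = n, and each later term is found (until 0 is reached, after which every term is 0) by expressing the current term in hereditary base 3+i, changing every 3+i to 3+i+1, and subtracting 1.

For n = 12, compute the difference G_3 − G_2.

12 —HB3→ 3^2 + 3 —bump→ 4^2 + 4 = 20 —(−1)→ 19
19 —HB4→ 4^2 + 3 —bump→ 5^2 + 3 = 28 —(−1)→ 27
27 —HB5→ 5^2 + 2 —bump→ 6^2 + 2 = 38 —(−1)→ 37

10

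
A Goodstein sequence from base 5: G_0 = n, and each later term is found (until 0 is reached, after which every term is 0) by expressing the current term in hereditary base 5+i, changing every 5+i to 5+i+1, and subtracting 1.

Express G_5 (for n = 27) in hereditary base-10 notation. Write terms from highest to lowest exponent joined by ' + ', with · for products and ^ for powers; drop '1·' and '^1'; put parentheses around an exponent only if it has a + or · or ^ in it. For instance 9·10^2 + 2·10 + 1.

[0] 27 ≡ 5^2 + 2 (base 5). Lift 6: 38. −1: 37.
[1] 37 ≡ 6^2 + 1 (base 6). Lift 7: 50. −1: 49.
[2] 49 ≡ 7^2 (base 7). Lift 8: 64. −1: 63.
[3] 63 ≡ 7·8 + 7 (base 8). Lift 9: 70. −1: 69.
[4] 69 ≡ 7·9 + 6 (base 9). Lift 10: 76. −1: 75.
[5] 75 ≡ 7·10 + 5 (base 10). Lift 11: 82. −1: 81.

7·10 + 5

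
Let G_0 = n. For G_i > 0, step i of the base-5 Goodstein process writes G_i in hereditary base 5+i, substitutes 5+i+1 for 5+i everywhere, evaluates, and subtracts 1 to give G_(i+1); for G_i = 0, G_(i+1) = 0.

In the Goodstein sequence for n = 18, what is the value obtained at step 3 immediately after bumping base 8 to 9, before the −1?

27

G_0 = 18. HB_5(18) = 3·5 + 3. Bump = 21. G_1 = 20.
G_1 = 20. HB_6(20) = 3·6 + 2. Bump = 23. G_2 = 22.
G_2 = 22. HB_7(22) = 3·7 + 1. Bump = 25. G_3 = 24.
G_3 = 24. HB_8(24) = 3·8. Bump = 27. G_4 = 26.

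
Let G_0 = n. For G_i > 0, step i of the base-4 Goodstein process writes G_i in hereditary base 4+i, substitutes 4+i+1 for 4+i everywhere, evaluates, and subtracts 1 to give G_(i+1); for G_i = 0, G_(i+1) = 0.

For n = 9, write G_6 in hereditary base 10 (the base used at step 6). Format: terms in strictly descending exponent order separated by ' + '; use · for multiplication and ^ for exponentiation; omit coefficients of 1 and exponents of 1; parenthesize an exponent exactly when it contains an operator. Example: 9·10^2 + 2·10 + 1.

10 + 1

G_0 = 9. HB_4(9) = 2·4 + 1. Bump = 11. G_1 = 10.
G_1 = 10. HB_5(10) = 2·5. Bump = 12. G_2 = 11.
G_2 = 11. HB_6(11) = 6 + 5. Bump = 12. G_3 = 11.
G_3 = 11. HB_7(11) = 7 + 4. Bump = 12. G_4 = 11.
G_4 = 11. HB_8(11) = 8 + 3. Bump = 12. G_5 = 11.
G_5 = 11. HB_9(11) = 9 + 2. Bump = 12. G_6 = 11.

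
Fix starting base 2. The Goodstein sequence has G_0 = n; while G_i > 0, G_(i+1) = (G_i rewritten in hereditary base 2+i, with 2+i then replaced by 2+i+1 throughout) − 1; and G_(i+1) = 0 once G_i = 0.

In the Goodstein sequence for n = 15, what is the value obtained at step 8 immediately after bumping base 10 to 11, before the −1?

3138578427935

15 —HB2→ 2^(2 + 1) + 2^2 + 2 + 1 —bump→ 3^(3 + 1) + 3^3 + 3 + 1 = 112 —(−1)→ 111
111 —HB3→ 3^(3 + 1) + 3^3 + 3 —bump→ 4^(4 + 1) + 4^4 + 4 = 1284 —(−1)→ 1283
1283 —HB4→ 4^(4 + 1) + 4^4 + 3 —bump→ 5^(5 + 1) + 5^5 + 3 = 18753 —(−1)→ 18752
18752 —HB5→ 5^(5 + 1) + 5^5 + 2 —bump→ 6^(6 + 1) + 6^6 + 2 = 326594 —(−1)→ 326593
326593 —HB6→ 6^(6 + 1) + 6^6 + 1 —bump→ 7^(7 + 1) + 7^7 + 1 = 6588345 —(−1)→ 6588344
6588344 —HB7→ 7^(7 + 1) + 7^7 —bump→ 8^(8 + 1) + 8^8 = 150994944 —(−1)→ 150994943
150994943 —HB8→ 8^(8 + 1) + 7·8^7 + 7·8^6 + 7·8^5 + 7·8^4 + 7·8^3 + 7·8^2 + 7·8 + 7 —bump→ 9^(9 + 1) + 7·9^7 + 7·9^6 + 7·9^5 + 7·9^4 + 7·9^3 + 7·9^2 + 7·9 + 7 = 3524450281 —(−1)→ 3524450280
3524450280 —HB9→ 9^(9 + 1) + 7·9^7 + 7·9^6 + 7·9^5 + 7·9^4 + 7·9^3 + 7·9^2 + 7·9 + 6 —bump→ 10^(10 + 1) + 7·10^7 + 7·10^6 + 7·10^5 + 7·10^4 + 7·10^3 + 7·10^2 + 7·10 + 6 = 100077777776 —(−1)→ 100077777775
100077777775 —HB10→ 10^(10 + 1) + 7·10^7 + 7·10^6 + 7·10^5 + 7·10^4 + 7·10^3 + 7·10^2 + 7·10 + 5 —bump→ 11^(11 + 1) + 7·11^7 + 7·11^6 + 7·11^5 + 7·11^4 + 7·11^3 + 7·11^2 + 7·11 + 5 = 3138578427935 —(−1)→ 3138578427934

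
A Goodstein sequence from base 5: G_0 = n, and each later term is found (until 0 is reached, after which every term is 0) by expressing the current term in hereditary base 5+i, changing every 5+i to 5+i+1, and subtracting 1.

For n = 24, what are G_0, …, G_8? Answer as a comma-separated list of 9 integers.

24, 27, 30, 33, 36, 39, 41, 43, 45

step 0: 24 = 4·5 + 4; sub 6 for 5: 4·6 + 4; = 28; G_1 = 28−1 = 27
step 1: 27 = 4·6 + 3; sub 7 for 6: 4·7 + 3; = 31; G_2 = 31−1 = 30
step 2: 30 = 4·7 + 2; sub 8 for 7: 4·8 + 2; = 34; G_3 = 34−1 = 33
step 3: 33 = 4·8 + 1; sub 9 for 8: 4·9 + 1; = 37; G_4 = 37−1 = 36
step 4: 36 = 4·9; sub 10 for 9: 4·10; = 40; G_5 = 40−1 = 39
step 5: 39 = 3·10 + 9; sub 11 for 10: 3·11 + 9; = 42; G_6 = 42−1 = 41
step 6: 41 = 3·11 + 8; sub 12 for 11: 3·12 + 8; = 44; G_7 = 44−1 = 43
step 7: 43 = 3·12 + 7; sub 13 for 12: 3·13 + 7; = 46; G_8 = 46−1 = 45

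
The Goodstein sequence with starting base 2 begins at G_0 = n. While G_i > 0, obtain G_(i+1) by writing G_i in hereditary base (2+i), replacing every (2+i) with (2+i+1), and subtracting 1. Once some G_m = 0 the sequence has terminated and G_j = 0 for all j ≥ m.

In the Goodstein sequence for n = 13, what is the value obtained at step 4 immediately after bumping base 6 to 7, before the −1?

G_0 = 13. HB_2(13) = 2^(2 + 1) + 2^2 + 1. Bump = 109. G_1 = 108.
G_1 = 108. HB_3(108) = 3^(3 + 1) + 3^3. Bump = 1280. G_2 = 1279.
G_2 = 1279. HB_4(1279) = 4^(4 + 1) + 3·4^3 + 3·4^2 + 3·4 + 3. Bump = 16093. G_3 = 16092.
G_3 = 16092. HB_5(16092) = 5^(5 + 1) + 3·5^3 + 3·5^2 + 3·5 + 2. Bump = 280712. G_4 = 280711.
G_4 = 280711. HB_6(280711) = 6^(6 + 1) + 3·6^3 + 3·6^2 + 3·6 + 1. Bump = 5765999. G_5 = 5765998.

5765999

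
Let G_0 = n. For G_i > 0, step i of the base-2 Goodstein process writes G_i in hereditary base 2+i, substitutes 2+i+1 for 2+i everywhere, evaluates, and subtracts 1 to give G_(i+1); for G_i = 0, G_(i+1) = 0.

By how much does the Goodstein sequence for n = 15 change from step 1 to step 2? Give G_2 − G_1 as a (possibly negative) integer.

step 0: 15 = 2^(2 + 1) + 2^2 + 2 + 1; sub 3 for 2: 3^(3 + 1) + 3^3 + 3 + 1; = 112; G_1 = 112−1 = 111
step 1: 111 = 3^(3 + 1) + 3^3 + 3; sub 4 for 3: 4^(4 + 1) + 4^4 + 4; = 1284; G_2 = 1284−1 = 1283

1172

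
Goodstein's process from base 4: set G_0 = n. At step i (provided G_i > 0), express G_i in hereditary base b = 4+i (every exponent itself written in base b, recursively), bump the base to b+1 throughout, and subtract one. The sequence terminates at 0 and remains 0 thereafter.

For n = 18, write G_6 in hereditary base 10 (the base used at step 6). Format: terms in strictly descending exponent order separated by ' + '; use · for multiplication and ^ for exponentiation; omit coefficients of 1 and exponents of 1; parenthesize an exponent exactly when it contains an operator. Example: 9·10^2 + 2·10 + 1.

6·10 + 3

[0] 18 ≡ 4^2 + 2 (base 4). Lift 5: 27. −1: 26.
[1] 26 ≡ 5^2 + 1 (base 5). Lift 6: 37. −1: 36.
[2] 36 ≡ 6^2 (base 6). Lift 7: 49. −1: 48.
[3] 48 ≡ 6·7 + 6 (base 7). Lift 8: 54. −1: 53.
[4] 53 ≡ 6·8 + 5 (base 8). Lift 9: 59. −1: 58.
[5] 58 ≡ 6·9 + 4 (base 9). Lift 10: 64. −1: 63.
[6] 63 ≡ 6·10 + 3 (base 10). Lift 11: 69. −1: 68.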